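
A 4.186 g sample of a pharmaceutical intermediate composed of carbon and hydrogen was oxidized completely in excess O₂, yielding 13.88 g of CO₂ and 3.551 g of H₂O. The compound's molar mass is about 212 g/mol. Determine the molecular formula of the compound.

C16H20

mol C = 13.88 g CO₂ ÷ 44.009 g/mol = 0.31539 mol
mol H = 2 × 3.551 g H₂O ÷ 18.015 g/mol = 0.39423 mol
Divide by the smallest (0.31539 mol): C 1.000, H 1.250
Multiplying each by 4 gives whole numbers: C 4.00, H 5.00
Empirical formula: C4H5
Empirical-formula mass = 53.08 g/mol; 212 ÷ 53.08 ≈ 4, so the molecular formula is C16H20.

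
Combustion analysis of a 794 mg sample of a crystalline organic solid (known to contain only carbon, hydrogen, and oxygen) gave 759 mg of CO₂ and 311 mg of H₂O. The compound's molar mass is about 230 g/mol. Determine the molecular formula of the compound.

mol C = 0.759 g CO₂ ÷ 44.009 g/mol = 0.01725 mol
mol H = 2 × 0.311 g H₂O ÷ 18.015 g/mol = 0.03453 mol
mass O = 0.794 − (0.2071 + 0.03480) = 0.5520 g → mol O = 0.5520 ÷ 15.999 = 0.03451 mol
Divide by the smallest (0.01725 mol): C 1.000, H 2.002, O 2.001
Empirical formula: CH2O2
Empirical-formula mass = 46.02 g/mol; 230 ÷ 46.02 ≈ 5, so the molecular formula is C5H10O10.

C5H10O10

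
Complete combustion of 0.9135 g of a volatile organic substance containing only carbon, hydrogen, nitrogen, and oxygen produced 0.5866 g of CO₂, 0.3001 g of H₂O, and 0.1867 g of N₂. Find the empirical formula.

C2H5N2O5

mol C = 0.5866 g CO₂ ÷ 44.009 g/mol = 0.013329 mol
mol H = 2 × 0.3001 g H₂O ÷ 18.015 g/mol = 0.033317 mol
mol N = 2 × 0.1867 g N₂ ÷ 28.014 g/mol = 0.013329 mol
mass O = 0.9135 − (0.16010 + 0.033583 + 0.18670) = 0.53312 g → mol O = 0.53312 ÷ 15.999 = 0.033322 mol
Divide by the smallest (0.013329 mol): C 1.000, H 2.500, N 1.000, O 2.500
Multiplying each by 2 gives whole numbers: C 2.00, H 5.00, N 2.00, O 5.00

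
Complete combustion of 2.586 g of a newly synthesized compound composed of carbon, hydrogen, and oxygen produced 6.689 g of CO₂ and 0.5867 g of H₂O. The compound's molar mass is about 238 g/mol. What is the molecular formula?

mol C = 6.689 g CO₂ ÷ 44.009 g/mol = 0.15199 mol
mol H = 2 × 0.5867 g H₂O ÷ 18.015 g/mol = 0.065135 mol
mass O = 2.586 − (1.8256 + 0.065656) = 0.69477 g → mol O = 0.69477 ÷ 15.999 = 0.043426 mol
Divide by the smallest (0.043426 mol): C 3.500, H 1.500, O 1.000
Multiplying each by 2 gives whole numbers: C 7.00, H 3.00, O 2.00
Empirical formula: C7H3O2
Empirical-formula mass = 119.10 g/mol; 238 ÷ 119.10 ≈ 2, so the molecular formula is C14H6O4.

C14H6O4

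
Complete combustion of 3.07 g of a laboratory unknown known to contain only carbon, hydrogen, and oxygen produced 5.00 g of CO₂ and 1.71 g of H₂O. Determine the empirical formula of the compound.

C6H10O5

mol C = 5.00 g CO₂ ÷ 44.009 g/mol = 0.1136 mol
mol H = 2 × 1.71 g H₂O ÷ 18.015 g/mol = 0.1898 mol
mass O = 3.07 − (1.365 + 0.1914) = 1.514 g → mol O = 1.514 ÷ 15.999 = 0.09463 mol
Divide by the smallest (0.09463 mol): C 1.201, H 2.006, O 1.000
Multiplying each by 5 gives whole numbers: C 6.00, H 10.03, O 5.00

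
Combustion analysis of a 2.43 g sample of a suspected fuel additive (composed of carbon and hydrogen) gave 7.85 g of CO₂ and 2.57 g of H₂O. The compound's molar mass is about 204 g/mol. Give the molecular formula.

C15H24

mol C = 7.85 g CO₂ ÷ 44.009 g/mol = 0.1784 mol
mol H = 2 × 2.57 g H₂O ÷ 18.015 g/mol = 0.2853 mol
Divide by the smallest (0.1784 mol): C 1.000, H 1.600
Multiplying each by 5 gives whole numbers: C 5.00, H 8.00
Empirical formula: C5H8
Empirical-formula mass = 68.12 g/mol; 204 ÷ 68.12 ≈ 3, so the molecular formula is C15H24.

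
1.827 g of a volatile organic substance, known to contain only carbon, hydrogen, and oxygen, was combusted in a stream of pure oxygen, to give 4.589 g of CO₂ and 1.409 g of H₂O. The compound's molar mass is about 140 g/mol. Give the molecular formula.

C8H12O2

mol C = 4.589 g CO₂ ÷ 44.009 g/mol = 0.10427 mol
mol H = 2 × 1.409 g H₂O ÷ 18.015 g/mol = 0.15643 mol
mass O = 1.827 − (1.2524 + 0.15768) = 0.41689 g → mol O = 0.41689 ÷ 15.999 = 0.026057 mol
Divide by the smallest (0.026057 mol): C 4.002, H 6.003, O 1.000
Empirical formula: C4H6O
Empirical-formula mass = 70.09 g/mol; 140 ÷ 70.09 ≈ 2, so the molecular formula is C8H12O2.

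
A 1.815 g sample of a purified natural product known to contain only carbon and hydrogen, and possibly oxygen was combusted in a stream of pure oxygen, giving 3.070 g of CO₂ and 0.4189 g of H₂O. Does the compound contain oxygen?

mol C = 3.070 g CO₂ ÷ 44.009 g/mol = 0.069758 mol
mol H = 2 × 0.4189 g H₂O ÷ 18.015 g/mol = 0.046506 mol
C and H account for only 0.88475 g of the 1.815 g sample; the remaining 0.93025 g must be oxygen.

yes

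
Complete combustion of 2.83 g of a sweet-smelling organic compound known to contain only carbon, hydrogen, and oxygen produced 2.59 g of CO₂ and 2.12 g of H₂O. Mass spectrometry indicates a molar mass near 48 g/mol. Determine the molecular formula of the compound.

mol C = 2.59 g CO₂ ÷ 44.009 g/mol = 0.05885 mol
mol H = 2 × 2.12 g H₂O ÷ 18.015 g/mol = 0.2354 mol
mass O = 2.83 − (0.7069 + 0.2372) = 1.886 g → mol O = 1.886 ÷ 15.999 = 0.1179 mol
Divide by the smallest (0.05885 mol): C 1.000, H 3.999, O 2.003
Empirical formula: CH4O2
Empirical-formula mass = 48.04 g/mol; 48 ÷ 48.04 ≈ 1, so the molecular formula is CH4O2.

CH4O2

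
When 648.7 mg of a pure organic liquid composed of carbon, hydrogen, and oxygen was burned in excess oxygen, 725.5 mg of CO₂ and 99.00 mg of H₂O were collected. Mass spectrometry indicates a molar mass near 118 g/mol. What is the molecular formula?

mol C = 0.7255 g CO₂ ÷ 44.009 g/mol = 0.016485 mol
mol H = 2 × 0.09900 g H₂O ÷ 18.015 g/mol = 0.010991 mol
mass O = 0.6487 − (0.19800 + 0.011079) = 0.43962 g → mol O = 0.43962 ÷ 15.999 = 0.027478 mol
Divide by the smallest (0.010991 mol): C 1.500, H 1.000, O 2.500
Multiplying each by 2 gives whole numbers: C 3.00, H 2.00, O 5.00
Empirical formula: C3H2O5
Empirical-formula mass = 118.04 g/mol; 118 ÷ 118.04 ≈ 1, so the molecular formula is C3H2O5.

C3H2O5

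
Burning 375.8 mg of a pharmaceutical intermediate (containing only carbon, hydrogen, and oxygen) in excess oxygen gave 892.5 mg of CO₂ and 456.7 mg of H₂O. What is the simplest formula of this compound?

C4H10O

mol C = 0.8925 g CO₂ ÷ 44.009 g/mol = 0.020280 mol
mol H = 2 × 0.4567 g H₂O ÷ 18.015 g/mol = 0.050702 mol
mass O = 0.3758 − (0.24358 + 0.051108) = 0.081110 g → mol O = 0.081110 ÷ 15.999 = 0.0050697 mol
Divide by the smallest (0.0050697 mol): C 4.000, H 10.001, O 1.000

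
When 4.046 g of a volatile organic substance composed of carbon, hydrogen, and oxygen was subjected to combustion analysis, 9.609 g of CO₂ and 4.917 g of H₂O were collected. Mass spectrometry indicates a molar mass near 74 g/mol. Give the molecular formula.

C4H10O

mol C = 9.609 g CO₂ ÷ 44.009 g/mol = 0.21834 mol
mol H = 2 × 4.917 g H₂O ÷ 18.015 g/mol = 0.54588 mol
mass O = 4.046 − (2.6225 + 0.55025) = 0.87325 g → mol O = 0.87325 ÷ 15.999 = 0.054582 mol
Divide by the smallest (0.054582 mol): C 4.000, H 10.001, O 1.000
Empirical formula: C4H10O
Empirical-formula mass = 74.12 g/mol; 74 ÷ 74.12 ≈ 1, so the molecular formula is C4H10O.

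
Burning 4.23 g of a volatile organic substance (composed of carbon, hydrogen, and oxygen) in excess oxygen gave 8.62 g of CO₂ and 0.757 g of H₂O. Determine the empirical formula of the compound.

mol C = 8.62 g CO₂ ÷ 44.009 g/mol = 0.1959 mol
mol H = 2 × 0.757 g H₂O ÷ 18.015 g/mol = 0.08404 mol
mass O = 4.23 − (2.353 + 0.08471) = 1.793 g → mol O = 1.793 ÷ 15.999 = 0.1121 mol
Divide by the smallest (0.08404 mol): C 2.331, H 1.000, O 1.333
Multiplying each by 3 gives whole numbers: C 6.99, H 3.00, O 4.00

C7H3O4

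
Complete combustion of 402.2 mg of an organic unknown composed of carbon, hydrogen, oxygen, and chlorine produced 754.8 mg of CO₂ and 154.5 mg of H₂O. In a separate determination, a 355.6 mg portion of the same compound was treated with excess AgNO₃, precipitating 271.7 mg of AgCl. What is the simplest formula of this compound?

C8H8ClO3

mol C = 0.7548 g CO₂ ÷ 44.009 g/mol = 0.017151 mol
mol H = 2 × 0.1545 g H₂O ÷ 18.015 g/mol = 0.017152 mol
From the AgCl data: mol Cl per gram of compound = (0.2717 ÷ 143.318) ÷ 0.3556 = 0.0053312 mol/g, so in the 0.4022 g combustion sample mol Cl = 0.0021442 mol
mass O = 0.4022 − (0.20600 + 0.017290 + 0.076013) = 0.10290 g → mol O = 0.10290 ÷ 15.999 = 0.0064314 mol
Divide by the smallest (0.0021442 mol): C 7.999, H 7.999, Cl 1.000, O 2.999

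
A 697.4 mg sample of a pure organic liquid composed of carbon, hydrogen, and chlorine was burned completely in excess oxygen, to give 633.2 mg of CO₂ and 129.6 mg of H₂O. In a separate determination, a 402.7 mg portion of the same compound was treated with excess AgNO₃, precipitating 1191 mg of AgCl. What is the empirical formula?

mol C = 0.6332 g CO₂ ÷ 44.009 g/mol = 0.014388 mol
mol H = 2 × 0.1296 g H₂O ÷ 18.015 g/mol = 0.014388 mol
From the AgCl data: mol Cl per gram of compound = (1.191 ÷ 143.318) ÷ 0.4027 = 0.020636 mol/g, so in the 0.6974 g combustion sample mol Cl = 0.014392 mol
Divide by the smallest (0.014388 mol): C 1.000, H 1.000, Cl 1.000

CHCl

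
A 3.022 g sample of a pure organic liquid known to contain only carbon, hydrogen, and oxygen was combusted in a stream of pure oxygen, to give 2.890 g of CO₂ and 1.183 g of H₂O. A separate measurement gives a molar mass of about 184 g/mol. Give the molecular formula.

mol C = 2.890 g CO₂ ÷ 44.009 g/mol = 0.065668 mol
mol H = 2 × 1.183 g H₂O ÷ 18.015 g/mol = 0.13133 mol
mass O = 3.022 − (0.78874 + 0.13239) = 2.1009 g → mol O = 2.1009 ÷ 15.999 = 0.13131 mol
Divide by the smallest (0.065668 mol): C 1.000, H 2.000, O 2.000
Empirical formula: CH2O2
Empirical-formula mass = 46.02 g/mol; 184 ÷ 46.02 ≈ 4, so the molecular formula is C4H8O8.

C4H8O8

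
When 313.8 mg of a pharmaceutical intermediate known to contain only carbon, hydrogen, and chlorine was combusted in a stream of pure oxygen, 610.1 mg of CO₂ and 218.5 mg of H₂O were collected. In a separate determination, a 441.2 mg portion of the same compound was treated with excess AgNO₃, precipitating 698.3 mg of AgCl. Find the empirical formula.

mol C = 0.6101 g CO₂ ÷ 44.009 g/mol = 0.013863 mol
mol H = 2 × 0.2185 g H₂O ÷ 18.015 g/mol = 0.024258 mol
From the AgCl data: mol Cl per gram of compound = (0.6983 ÷ 143.318) ÷ 0.4412 = 0.011043 mol/g, so in the 0.3138 g combustion sample mol Cl = 0.0034654 mol
Divide by the smallest (0.0034654 mol): C 4.000, H 7.000, Cl 1.000

C4H7Cl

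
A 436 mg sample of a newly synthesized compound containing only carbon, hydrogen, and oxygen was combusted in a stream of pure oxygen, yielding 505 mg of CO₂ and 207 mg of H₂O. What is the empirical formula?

C2H4O3

mol C = 0.505 g CO₂ ÷ 44.009 g/mol = 0.01147 mol
mol H = 2 × 0.207 g H₂O ÷ 18.015 g/mol = 0.02298 mol
mass O = 0.436 − (0.1378 + 0.02316) = 0.2750 g → mol O = 0.2750 ÷ 15.999 = 0.01719 mol
Divide by the smallest (0.01147 mol): C 1.000, H 2.003, O 1.498
Multiplying each by 2 gives whole numbers: C 2.00, H 4.01, O 3.00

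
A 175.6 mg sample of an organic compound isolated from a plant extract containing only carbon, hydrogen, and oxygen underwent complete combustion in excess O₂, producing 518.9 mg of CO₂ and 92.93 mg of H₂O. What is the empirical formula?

C8H7O

mol C = 0.5189 g CO₂ ÷ 44.009 g/mol = 0.011791 mol
mol H = 2 × 0.09293 g H₂O ÷ 18.015 g/mol = 0.010317 mol
mass O = 0.1756 − (0.14162 + 0.010399) = 0.023582 g → mol O = 0.023582 ÷ 15.999 = 0.0014739 mol
Divide by the smallest (0.0014739 mol): C 7.999, H 7.000, O 1.000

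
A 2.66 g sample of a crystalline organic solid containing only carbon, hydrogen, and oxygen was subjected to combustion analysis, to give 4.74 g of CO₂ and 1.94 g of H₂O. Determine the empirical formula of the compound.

C3H6O2

mol C = 4.74 g CO₂ ÷ 44.009 g/mol = 0.1077 mol
mol H = 2 × 1.94 g H₂O ÷ 18.015 g/mol = 0.2154 mol
mass O = 2.66 − (1.294 + 0.2171) = 1.149 g → mol O = 1.149 ÷ 15.999 = 0.07183 mol
Divide by the smallest (0.07183 mol): C 1.499, H 2.998, O 1.000
Multiplying each by 2 gives whole numbers: C 3.00, H 6.00, O 2.00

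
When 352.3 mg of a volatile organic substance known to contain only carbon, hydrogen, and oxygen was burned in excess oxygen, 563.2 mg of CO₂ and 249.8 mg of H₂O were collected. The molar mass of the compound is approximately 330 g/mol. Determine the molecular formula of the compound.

C12H26O10

mol C = 0.5632 g CO₂ ÷ 44.009 g/mol = 0.012797 mol
mol H = 2 × 0.2498 g H₂O ÷ 18.015 g/mol = 0.027732 mol
mass O = 0.3523 − (0.15371 + 0.027954) = 0.17064 g → mol O = 0.17064 ÷ 15.999 = 0.010665 mol
Divide by the smallest (0.010665 mol): C 1.200, H 2.600, O 1.000
Multiplying each by 5 gives whole numbers: C 6.00, H 13.00, O 5.00
Empirical formula: C6H13O5
Empirical-formula mass = 165.17 g/mol; 330 ÷ 165.17 ≈ 2, so the molecular formula is C12H26O10.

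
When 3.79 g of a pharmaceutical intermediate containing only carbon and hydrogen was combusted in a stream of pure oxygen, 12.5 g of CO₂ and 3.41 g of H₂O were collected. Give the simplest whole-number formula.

C3H4

mol C = 12.5 g CO₂ ÷ 44.009 g/mol = 0.2840 mol
mol H = 2 × 3.41 g H₂O ÷ 18.015 g/mol = 0.3786 mol
Divide by the smallest (0.2840 mol): C 1.000, H 1.333
Multiplying each by 3 gives whole numbers: C 3.00, H 4.00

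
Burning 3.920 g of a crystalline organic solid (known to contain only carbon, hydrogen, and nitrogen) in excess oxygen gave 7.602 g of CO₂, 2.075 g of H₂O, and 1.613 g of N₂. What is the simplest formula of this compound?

C3H4N2

mol C = 7.602 g CO₂ ÷ 44.009 g/mol = 0.17274 mol
mol H = 2 × 2.075 g H₂O ÷ 18.015 g/mol = 0.23036 mol
mol N = 2 × 1.613 g N₂ ÷ 28.014 g/mol = 0.11516 mol
Divide by the smallest (0.11516 mol): C 1.500, H 2.000, N 1.000
Multiplying each by 2 gives whole numbers: C 3.00, H 4.00, N 2.00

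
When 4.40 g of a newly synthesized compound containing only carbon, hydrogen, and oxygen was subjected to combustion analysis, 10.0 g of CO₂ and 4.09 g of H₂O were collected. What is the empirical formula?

mol C = 10.0 g CO₂ ÷ 44.009 g/mol = 0.2272 mol
mol H = 2 × 4.09 g H₂O ÷ 18.015 g/mol = 0.4541 mol
mass O = 4.40 − (2.729 + 0.4577) = 1.213 g → mol O = 1.213 ÷ 15.999 = 0.07582 mol
Divide by the smallest (0.07582 mol): C 2.997, H 5.989, O 1.000

C3H6O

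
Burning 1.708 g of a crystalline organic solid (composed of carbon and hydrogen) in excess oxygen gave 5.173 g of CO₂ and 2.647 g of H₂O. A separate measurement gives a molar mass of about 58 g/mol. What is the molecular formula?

mol C = 5.173 g CO₂ ÷ 44.009 g/mol = 0.11754 mol
mol H = 2 × 2.647 g H₂O ÷ 18.015 g/mol = 0.29387 mol
Divide by the smallest (0.11754 mol): C 1.000, H 2.500
Multiplying each by 2 gives whole numbers: C 2.00, H 5.00
Empirical formula: C2H5
Empirical-formula mass = 29.06 g/mol; 58 ÷ 29.06 ≈ 2, so the molecular formula is C4H10.

C4H10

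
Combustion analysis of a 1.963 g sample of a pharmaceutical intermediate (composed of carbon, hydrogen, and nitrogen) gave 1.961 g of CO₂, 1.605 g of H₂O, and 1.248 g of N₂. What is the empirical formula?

CH4N2

mol C = 1.961 g CO₂ ÷ 44.009 g/mol = 0.044559 mol
mol H = 2 × 1.605 g H₂O ÷ 18.015 g/mol = 0.17818 mol
mol N = 2 × 1.248 g N₂ ÷ 28.014 g/mol = 0.089098 mol
Divide by the smallest (0.044559 mol): C 1.000, H 3.999, N 2.000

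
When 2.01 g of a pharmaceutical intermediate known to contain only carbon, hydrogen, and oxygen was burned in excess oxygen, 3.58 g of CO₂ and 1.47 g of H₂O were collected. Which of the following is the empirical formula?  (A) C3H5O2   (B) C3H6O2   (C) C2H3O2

(B) C3H6O2

mol C = 3.58 g CO₂ ÷ 44.009 g/mol = 0.08135 mol
mol H = 2 × 1.47 g H₂O ÷ 18.015 g/mol = 0.1632 mol
mass O = 2.01 − (0.9771 + 0.1645) = 0.8684 g → mol O = 0.8684 ÷ 15.999 = 0.05428 mol
Divide by the smallest (0.05428 mol): C 1.499, H 3.007, O 1.000
Multiplying each by 2 gives whole numbers: C 3.00, H 6.01, O 2.00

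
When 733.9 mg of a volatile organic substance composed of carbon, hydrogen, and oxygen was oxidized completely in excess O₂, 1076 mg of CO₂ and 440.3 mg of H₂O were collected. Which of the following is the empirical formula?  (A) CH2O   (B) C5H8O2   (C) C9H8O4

mol C = 1.076 g CO₂ ÷ 44.009 g/mol = 0.024450 mol
mol H = 2 × 0.4403 g H₂O ÷ 18.015 g/mol = 0.048881 mol
mass O = 0.7339 − (0.29366 + 0.049273) = 0.39096 g → mol O = 0.39096 ÷ 15.999 = 0.024437 mol
Divide by the smallest (0.024437 mol): C 1.001, H 2.000, O 1.000

(A) CH2O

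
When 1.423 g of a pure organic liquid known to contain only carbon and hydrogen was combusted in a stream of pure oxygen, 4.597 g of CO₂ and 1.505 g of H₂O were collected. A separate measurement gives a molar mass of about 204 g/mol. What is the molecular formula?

mol C = 4.597 g CO₂ ÷ 44.009 g/mol = 0.10446 mol
mol H = 2 × 1.505 g H₂O ÷ 18.015 g/mol = 0.16708 mol
Divide by the smallest (0.10446 mol): C 1.000, H 1.600
Multiplying each by 5 gives whole numbers: C 5.00, H 8.00
Empirical formula: C5H8
Empirical-formula mass = 68.12 g/mol; 204 ÷ 68.12 ≈ 3, so the molecular formula is C15H24.

C15H24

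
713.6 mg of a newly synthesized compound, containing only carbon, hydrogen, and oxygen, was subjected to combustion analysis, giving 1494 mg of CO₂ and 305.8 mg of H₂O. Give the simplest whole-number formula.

mol C = 1.494 g CO₂ ÷ 44.009 g/mol = 0.033948 mol
mol H = 2 × 0.3058 g H₂O ÷ 18.015 g/mol = 0.033949 mol
mass O = 0.7136 − (0.40774 + 0.034221) = 0.27163 g → mol O = 0.27163 ÷ 15.999 = 0.016978 mol
Divide by the smallest (0.016978 mol): C 1.999, H 2.000, O 1.000

C2H2O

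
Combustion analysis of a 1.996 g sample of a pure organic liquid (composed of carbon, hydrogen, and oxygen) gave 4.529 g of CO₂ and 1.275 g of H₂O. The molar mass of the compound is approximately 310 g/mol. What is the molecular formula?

C16H22O6

mol C = 4.529 g CO₂ ÷ 44.009 g/mol = 0.10291 mol
mol H = 2 × 1.275 g H₂O ÷ 18.015 g/mol = 0.14155 mol
mass O = 1.996 − (1.2361 + 0.14268) = 0.61726 g → mol O = 0.61726 ÷ 15.999 = 0.038581 mol
Divide by the smallest (0.038581 mol): C 2.667, H 3.669, O 1.000
Multiplying each by 3 gives whole numbers: C 8.00, H 11.01, O 3.00
Empirical formula: C8H11O3
Empirical-formula mass = 155.17 g/mol; 310 ÷ 155.17 ≈ 2, so the molecular formula is C16H22O6.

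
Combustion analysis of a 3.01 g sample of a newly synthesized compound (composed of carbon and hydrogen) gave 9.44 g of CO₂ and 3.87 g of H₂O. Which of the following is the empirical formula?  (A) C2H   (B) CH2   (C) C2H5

(B) CH2

mol C = 9.44 g CO₂ ÷ 44.009 g/mol = 0.2145 mol
mol H = 2 × 3.87 g H₂O ÷ 18.015 g/mol = 0.4296 mol
Divide by the smallest (0.2145 mol): C 1.000, H 2.003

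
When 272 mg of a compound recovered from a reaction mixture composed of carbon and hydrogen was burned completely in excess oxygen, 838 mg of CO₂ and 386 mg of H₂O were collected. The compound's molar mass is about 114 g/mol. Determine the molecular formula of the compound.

C8H18

mol C = 0.838 g CO₂ ÷ 44.009 g/mol = 0.01904 mol
mol H = 2 × 0.386 g H₂O ÷ 18.015 g/mol = 0.04285 mol
Divide by the smallest (0.01904 mol): C 1.000, H 2.251
Multiplying each by 4 gives whole numbers: C 4.00, H 9.00
Empirical formula: C4H9
Empirical-formula mass = 57.12 g/mol; 114 ÷ 57.12 ≈ 2, so the molecular formula is C8H18.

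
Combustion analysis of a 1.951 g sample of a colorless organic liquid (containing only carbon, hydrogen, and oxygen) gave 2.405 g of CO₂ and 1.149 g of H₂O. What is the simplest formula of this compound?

C3H7O4

mol C = 2.405 g CO₂ ÷ 44.009 g/mol = 0.054648 mol
mol H = 2 × 1.149 g H₂O ÷ 18.015 g/mol = 0.12756 mol
mass O = 1.951 − (0.65638 + 0.12858) = 1.1660 g → mol O = 1.1660 ÷ 15.999 = 0.072882 mol
Divide by the smallest (0.054648 mol): C 1.000, H 2.334, O 1.334
Multiplying each by 3 gives whole numbers: C 3.00, H 7.00, O 4.00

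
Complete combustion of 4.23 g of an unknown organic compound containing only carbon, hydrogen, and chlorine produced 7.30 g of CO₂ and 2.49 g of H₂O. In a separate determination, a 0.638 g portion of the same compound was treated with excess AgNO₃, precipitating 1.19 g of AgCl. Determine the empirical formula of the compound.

mol C = 7.30 g CO₂ ÷ 44.009 g/mol = 0.1659 mol
mol H = 2 × 2.49 g H₂O ÷ 18.015 g/mol = 0.2764 mol
From the AgCl data: mol Cl per gram of compound = (1.19 ÷ 143.318) ÷ 0.638 = 0.01301 mol/g, so in the 4.23 g combustion sample mol Cl = 0.05505 mol
Divide by the smallest (0.05505 mol): C 3.013, H 5.021, Cl 1.000

C3H5Cl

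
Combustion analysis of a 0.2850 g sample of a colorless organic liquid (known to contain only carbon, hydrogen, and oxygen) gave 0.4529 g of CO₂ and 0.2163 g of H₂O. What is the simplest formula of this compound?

C6H14O5

mol C = 0.4529 g CO₂ ÷ 44.009 g/mol = 0.010291 mol
mol H = 2 × 0.2163 g H₂O ÷ 18.015 g/mol = 0.024013 mol
mass O = 0.2850 − (0.12361 + 0.024205) = 0.13719 g → mol O = 0.13719 ÷ 15.999 = 0.0085748 mol
Divide by the smallest (0.0085748 mol): C 1.200, H 2.800, O 1.000
Multiplying each by 5 gives whole numbers: C 6.00, H 14.00, O 5.00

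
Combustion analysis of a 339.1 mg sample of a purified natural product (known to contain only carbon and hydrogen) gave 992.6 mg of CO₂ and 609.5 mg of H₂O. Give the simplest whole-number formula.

mol C = 0.9926 g CO₂ ÷ 44.009 g/mol = 0.022554 mol
mol H = 2 × 0.6095 g H₂O ÷ 18.015 g/mol = 0.067666 mol
Divide by the smallest (0.022554 mol): C 1.000, H 3.000

CH3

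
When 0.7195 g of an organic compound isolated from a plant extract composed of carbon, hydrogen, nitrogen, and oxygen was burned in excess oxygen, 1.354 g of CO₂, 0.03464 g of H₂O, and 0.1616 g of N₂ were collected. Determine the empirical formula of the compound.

mol C = 1.354 g CO₂ ÷ 44.009 g/mol = 0.030766 mol
mol H = 2 × 0.03464 g H₂O ÷ 18.015 g/mol = 0.0038457 mol
mol N = 2 × 0.1616 g N₂ ÷ 28.014 g/mol = 0.011537 mol
mass O = 0.7195 − (0.36954 + 0.0038764 + 0.16160) = 0.18449 g → mol O = 0.18449 ÷ 15.999 = 0.011531 mol
Divide by the smallest (0.0038457 mol): C 8.000, H 1.000, N 3.000, O 2.998

C8HN3O3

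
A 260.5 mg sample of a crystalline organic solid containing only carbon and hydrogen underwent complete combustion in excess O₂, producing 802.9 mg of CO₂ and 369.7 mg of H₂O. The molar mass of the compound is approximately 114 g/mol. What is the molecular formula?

C8H18

mol C = 0.8029 g CO₂ ÷ 44.009 g/mol = 0.018244 mol
mol H = 2 × 0.3697 g H₂O ÷ 18.015 g/mol = 0.041044 mol
Divide by the smallest (0.018244 mol): C 1.000, H 2.250
Multiplying each by 4 gives whole numbers: C 4.00, H 9.00
Empirical formula: C4H9
Empirical-formula mass = 57.12 g/mol; 114 ÷ 57.12 ≈ 2, so the molecular formula is C8H18.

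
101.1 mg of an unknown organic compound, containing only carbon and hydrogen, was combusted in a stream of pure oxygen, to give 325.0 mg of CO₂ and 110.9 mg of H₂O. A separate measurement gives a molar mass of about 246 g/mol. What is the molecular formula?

mol C = 0.3250 g CO₂ ÷ 44.009 g/mol = 0.0073849 mol
mol H = 2 × 0.1109 g H₂O ÷ 18.015 g/mol = 0.012312 mol
Divide by the smallest (0.0073849 mol): C 1.000, H 1.667
Multiplying each by 3 gives whole numbers: C 3.00, H 5.00
Empirical formula: C3H5
Empirical-formula mass = 41.07 g/mol; 246 ÷ 41.07 ≈ 6, so the molecular formula is C18H30.

C18H30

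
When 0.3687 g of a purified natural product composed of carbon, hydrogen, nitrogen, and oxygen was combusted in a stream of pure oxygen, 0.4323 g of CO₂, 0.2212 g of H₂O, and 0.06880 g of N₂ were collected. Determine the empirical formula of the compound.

C2H5NO2

mol C = 0.4323 g CO₂ ÷ 44.009 g/mol = 0.0098230 mol
mol H = 2 × 0.2212 g H₂O ÷ 18.015 g/mol = 0.024557 mol
mol N = 2 × 0.06880 g N₂ ÷ 28.014 g/mol = 0.0049118 mol
mass O = 0.3687 − (0.11798 + 0.024754 + 0.068800) = 0.15716 g → mol O = 0.15716 ÷ 15.999 = 0.0098233 mol
Divide by the smallest (0.0049118 mol): C 2.000, H 5.000, N 1.000, O 2.000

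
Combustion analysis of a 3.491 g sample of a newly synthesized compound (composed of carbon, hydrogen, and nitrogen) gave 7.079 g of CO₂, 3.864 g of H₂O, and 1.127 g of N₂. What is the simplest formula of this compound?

C6H16N3

mol C = 7.079 g CO₂ ÷ 44.009 g/mol = 0.16085 mol
mol H = 2 × 3.864 g H₂O ÷ 18.015 g/mol = 0.42898 mol
mol N = 2 × 1.127 g N₂ ÷ 28.014 g/mol = 0.080460 mol
Divide by the smallest (0.080460 mol): C 1.999, H 5.332, N 1.000
Multiplying each by 3 gives whole numbers: C 6.00, H 15.99, N 3.00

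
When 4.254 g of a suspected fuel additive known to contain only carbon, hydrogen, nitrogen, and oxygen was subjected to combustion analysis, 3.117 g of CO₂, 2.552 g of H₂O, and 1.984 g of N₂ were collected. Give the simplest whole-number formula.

CH4N2O

mol C = 3.117 g CO₂ ÷ 44.009 g/mol = 0.070826 mol
mol H = 2 × 2.552 g H₂O ÷ 18.015 g/mol = 0.28332 mol
mol N = 2 × 1.984 g N₂ ÷ 28.014 g/mol = 0.14164 mol
mass O = 4.254 − (0.85070 + 0.28559 + 1.9840) = 1.1337 g → mol O = 1.1337 ÷ 15.999 = 0.070862 mol
Divide by the smallest (0.070826 mol): C 1.000, H 4.000, N 2.000, O 1.000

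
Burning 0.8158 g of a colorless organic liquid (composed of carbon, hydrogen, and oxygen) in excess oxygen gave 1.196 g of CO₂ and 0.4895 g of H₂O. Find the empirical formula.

CH2O

mol C = 1.196 g CO₂ ÷ 44.009 g/mol = 0.027176 mol
mol H = 2 × 0.4895 g H₂O ÷ 18.015 g/mol = 0.054344 mol
mass O = 0.8158 − (0.32641 + 0.054778) = 0.43461 g → mol O = 0.43461 ÷ 15.999 = 0.027165 mol
Divide by the smallest (0.027165 mol): C 1.000, H 2.001, O 1.000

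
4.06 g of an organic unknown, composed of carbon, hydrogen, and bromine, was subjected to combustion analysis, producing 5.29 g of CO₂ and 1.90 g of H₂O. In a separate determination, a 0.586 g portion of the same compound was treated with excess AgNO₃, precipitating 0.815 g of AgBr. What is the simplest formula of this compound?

C4H7Br

mol C = 5.29 g CO₂ ÷ 44.009 g/mol = 0.1202 mol
mol H = 2 × 1.90 g H₂O ÷ 18.015 g/mol = 0.2109 mol
From the AgBr data: mol Br per gram of compound = (0.815 ÷ 187.772) ÷ 0.586 = 0.007407 mol/g, so in the 4.06 g combustion sample mol Br = 0.03007 mol
Divide by the smallest (0.03007 mol): C 3.997, H 7.014, Br 1.000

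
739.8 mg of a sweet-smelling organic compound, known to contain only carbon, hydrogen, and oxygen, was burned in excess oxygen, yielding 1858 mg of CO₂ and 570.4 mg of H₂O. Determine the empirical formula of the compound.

mol C = 1.858 g CO₂ ÷ 44.009 g/mol = 0.042219 mol
mol H = 2 × 0.5704 g H₂O ÷ 18.015 g/mol = 0.063325 mol
mass O = 0.7398 − (0.50709 + 0.063832) = 0.16888 g → mol O = 0.16888 ÷ 15.999 = 0.010556 mol
Divide by the smallest (0.010556 mol): C 4.000, H 5.999, O 1.000

C4H6O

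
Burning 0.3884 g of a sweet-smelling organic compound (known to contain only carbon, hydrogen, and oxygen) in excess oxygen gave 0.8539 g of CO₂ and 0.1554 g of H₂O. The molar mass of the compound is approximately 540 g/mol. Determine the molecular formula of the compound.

mol C = 0.8539 g CO₂ ÷ 44.009 g/mol = 0.019403 mol
mol H = 2 × 0.1554 g H₂O ÷ 18.015 g/mol = 0.017252 mol
mass O = 0.3884 − (0.23305 + 0.017390) = 0.13796 g → mol O = 0.13796 ÷ 15.999 = 0.0086232 mol
Divide by the smallest (0.0086232 mol): C 2.250, H 2.001, O 1.000
Multiplying each by 4 gives whole numbers: C 9.00, H 8.00, O 4.00
Empirical formula: C9H8O4
Empirical-formula mass = 180.16 g/mol; 540 ÷ 180.16 ≈ 3, so the molecular formula is C27H24O12.

C27H24O12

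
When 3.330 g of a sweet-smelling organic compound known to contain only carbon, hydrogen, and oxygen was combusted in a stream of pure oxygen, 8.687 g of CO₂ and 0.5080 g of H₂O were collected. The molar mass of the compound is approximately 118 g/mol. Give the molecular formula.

C7H2O2

mol C = 8.687 g CO₂ ÷ 44.009 g/mol = 0.19739 mol
mol H = 2 × 0.5080 g H₂O ÷ 18.015 g/mol = 0.056397 mol
mass O = 3.330 − (2.3709 + 0.056849) = 0.90228 g → mol O = 0.90228 ÷ 15.999 = 0.056396 mol
Divide by the smallest (0.056396 mol): C 3.500, H 1.000, O 1.000
Multiplying each by 2 gives whole numbers: C 7.00, H 2.00, O 2.00
Empirical formula: C7H2O2
Empirical-formula mass = 118.09 g/mol; 118 ÷ 118.09 ≈ 1, so the molecular formula is C7H2O2.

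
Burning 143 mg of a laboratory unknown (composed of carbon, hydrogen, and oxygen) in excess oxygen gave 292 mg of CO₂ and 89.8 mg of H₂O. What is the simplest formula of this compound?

mol C = 0.292 g CO₂ ÷ 44.009 g/mol = 0.006635 mol
mol H = 2 × 0.0898 g H₂O ÷ 18.015 g/mol = 0.009969 mol
mass O = 0.143 − (0.07969 + 0.01005) = 0.05326 g → mol O = 0.05326 ÷ 15.999 = 0.003329 mol
Divide by the smallest (0.003329 mol): C 1.993, H 2.995, O 1.000

C2H3O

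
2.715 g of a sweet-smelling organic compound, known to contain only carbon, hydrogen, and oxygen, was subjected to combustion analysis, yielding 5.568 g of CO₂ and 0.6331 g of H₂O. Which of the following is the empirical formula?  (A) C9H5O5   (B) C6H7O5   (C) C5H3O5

(A) C9H5O5

mol C = 5.568 g CO₂ ÷ 44.009 g/mol = 0.12652 mol
mol H = 2 × 0.6331 g H₂O ÷ 18.015 g/mol = 0.070286 mol
mass O = 2.715 − (1.5196 + 0.070848) = 1.1245 g → mol O = 1.1245 ÷ 15.999 = 0.070287 mol
Divide by the smallest (0.070286 mol): C 1.800, H 1.000, O 1.000
Multiplying each by 5 gives whole numbers: C 9.00, H 5.00, O 5.00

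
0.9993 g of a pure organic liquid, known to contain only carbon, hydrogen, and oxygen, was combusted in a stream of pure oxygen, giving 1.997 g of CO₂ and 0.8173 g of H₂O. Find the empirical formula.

mol C = 1.997 g CO₂ ÷ 44.009 g/mol = 0.045377 mol
mol H = 2 × 0.8173 g H₂O ÷ 18.015 g/mol = 0.090735 mol
mass O = 0.9993 − (0.54502 + 0.091461) = 0.36281 g → mol O = 0.36281 ÷ 15.999 = 0.022677 mol
Divide by the smallest (0.022677 mol): C 2.001, H 4.001, O 1.000

C2H4O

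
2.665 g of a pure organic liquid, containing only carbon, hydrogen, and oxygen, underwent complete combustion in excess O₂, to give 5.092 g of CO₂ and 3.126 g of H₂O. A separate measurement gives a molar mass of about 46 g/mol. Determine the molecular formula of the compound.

C2H6O

mol C = 5.092 g CO₂ ÷ 44.009 g/mol = 0.11570 mol
mol H = 2 × 3.126 g H₂O ÷ 18.015 g/mol = 0.34704 mol
mass O = 2.665 − (1.3897 + 0.34982) = 0.92546 g → mol O = 0.92546 ÷ 15.999 = 0.057845 mol
Divide by the smallest (0.057845 mol): C 2.000, H 6.000, O 1.000
Empirical formula: C2H6O
Empirical-formula mass = 46.07 g/mol; 46 ÷ 46.07 ≈ 1, so the molecular formula is C2H6O.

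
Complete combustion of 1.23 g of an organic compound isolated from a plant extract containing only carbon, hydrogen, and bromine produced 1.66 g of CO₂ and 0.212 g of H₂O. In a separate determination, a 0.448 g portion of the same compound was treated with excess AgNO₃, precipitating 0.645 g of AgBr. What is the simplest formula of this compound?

C8H5Br2

mol C = 1.66 g CO₂ ÷ 44.009 g/mol = 0.03772 mol
mol H = 2 × 0.212 g H₂O ÷ 18.015 g/mol = 0.02354 mol
From the AgBr data: mol Br per gram of compound = (0.645 ÷ 187.772) ÷ 0.448 = 0.007667 mol/g, so in the 1.23 g combustion sample mol Br = 0.009431 mol
Divide by the smallest (0.009431 mol): C 4.000, H 2.496, Br 1.000
Multiplying each by 2 gives whole numbers: C 8.00, H 4.99, Br 2.00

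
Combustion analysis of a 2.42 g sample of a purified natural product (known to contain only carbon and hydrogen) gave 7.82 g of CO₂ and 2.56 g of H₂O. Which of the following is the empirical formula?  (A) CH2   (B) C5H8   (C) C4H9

mol C = 7.82 g CO₂ ÷ 44.009 g/mol = 0.1777 mol
mol H = 2 × 2.56 g H₂O ÷ 18.015 g/mol = 0.2842 mol
Divide by the smallest (0.1777 mol): C 1.000, H 1.599
Multiplying each by 5 gives whole numbers: C 5.00, H 8.00

(B) C5H8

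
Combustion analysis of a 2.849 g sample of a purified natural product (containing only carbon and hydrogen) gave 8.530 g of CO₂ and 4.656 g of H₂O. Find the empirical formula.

mol C = 8.530 g CO₂ ÷ 44.009 g/mol = 0.19382 mol
mol H = 2 × 4.656 g H₂O ÷ 18.015 g/mol = 0.51690 mol
Divide by the smallest (0.19382 mol): C 1.000, H 2.667
Multiplying each by 3 gives whole numbers: C 3.00, H 8.00

C3H8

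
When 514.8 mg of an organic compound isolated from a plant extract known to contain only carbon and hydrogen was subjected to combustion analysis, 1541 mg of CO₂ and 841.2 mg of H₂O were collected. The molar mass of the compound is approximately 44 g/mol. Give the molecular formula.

C3H8

mol C = 1.541 g CO₂ ÷ 44.009 g/mol = 0.035016 mol
mol H = 2 × 0.8412 g H₂O ÷ 18.015 g/mol = 0.093389 mol
Divide by the smallest (0.035016 mol): C 1.000, H 2.667
Multiplying each by 3 gives whole numbers: C 3.00, H 8.00
Empirical formula: C3H8
Empirical-formula mass = 44.10 g/mol; 44 ÷ 44.10 ≈ 1, so the molecular formula is C3H8.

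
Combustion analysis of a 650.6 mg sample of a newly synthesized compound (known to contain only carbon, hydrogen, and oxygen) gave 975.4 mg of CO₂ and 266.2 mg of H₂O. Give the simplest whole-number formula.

C3H4O3

mol C = 0.9754 g CO₂ ÷ 44.009 g/mol = 0.022164 mol
mol H = 2 × 0.2662 g H₂O ÷ 18.015 g/mol = 0.029553 mol
mass O = 0.6506 − (0.26621 + 0.029790) = 0.35460 g → mol O = 0.35460 ÷ 15.999 = 0.022164 mol
Divide by the smallest (0.022164 mol): C 1.000, H 1.333, O 1.000
Multiplying each by 3 gives whole numbers: C 3.00, H 4.00, O 3.00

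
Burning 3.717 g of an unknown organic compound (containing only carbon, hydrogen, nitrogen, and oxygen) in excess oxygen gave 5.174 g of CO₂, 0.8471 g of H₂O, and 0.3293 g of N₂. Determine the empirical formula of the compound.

mol C = 5.174 g CO₂ ÷ 44.009 g/mol = 0.11757 mol
mol H = 2 × 0.8471 g H₂O ÷ 18.015 g/mol = 0.094044 mol
mol N = 2 × 0.3293 g N₂ ÷ 28.014 g/mol = 0.023510 mol
mass O = 3.717 − (1.4121 + 0.094796 + 0.32930) = 1.8808 g → mol O = 1.8808 ÷ 15.999 = 0.11756 mol
Divide by the smallest (0.023510 mol): C 5.001, H 4.000, N 1.000, O 5.000

C5H4NO5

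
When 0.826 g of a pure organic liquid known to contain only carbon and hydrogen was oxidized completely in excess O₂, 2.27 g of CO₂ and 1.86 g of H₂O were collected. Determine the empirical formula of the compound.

mol C = 2.27 g CO₂ ÷ 44.009 g/mol = 0.05158 mol
mol H = 2 × 1.86 g H₂O ÷ 18.015 g/mol = 0.2065 mol
Divide by the smallest (0.05158 mol): C 1.000, H 4.003

CH4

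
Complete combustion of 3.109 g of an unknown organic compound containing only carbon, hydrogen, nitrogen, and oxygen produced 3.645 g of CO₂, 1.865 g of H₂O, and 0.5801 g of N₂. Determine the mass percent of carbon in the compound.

mol C = 3.645 g CO₂ ÷ 44.009 g/mol = 0.082824 mol
mol H = 2 × 1.865 g H₂O ÷ 18.015 g/mol = 0.20705 mol
mol N = 2 × 0.5801 g N₂ ÷ 28.014 g/mol = 0.041415 mol
mass O = 3.109 − (0.99480 + 0.20871 + 0.58010) = 1.3254 g → mol O = 1.3254 ÷ 15.999 = 0.082842 mol
mass % C = 0.99480 g ÷ 3.109 g × 100%

32.00%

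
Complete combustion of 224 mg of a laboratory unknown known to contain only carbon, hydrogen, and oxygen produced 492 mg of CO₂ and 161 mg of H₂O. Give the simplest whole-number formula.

C5H8O2

mol C = 0.492 g CO₂ ÷ 44.009 g/mol = 0.01118 mol
mol H = 2 × 0.161 g H₂O ÷ 18.015 g/mol = 0.01787 mol
mass O = 0.224 − (0.1343 + 0.01802) = 0.07171 g → mol O = 0.07171 ÷ 15.999 = 0.004482 mol
Divide by the smallest (0.004482 mol): C 2.494, H 3.988, O 1.000
Multiplying each by 2 gives whole numbers: C 4.99, H 7.98, O 2.00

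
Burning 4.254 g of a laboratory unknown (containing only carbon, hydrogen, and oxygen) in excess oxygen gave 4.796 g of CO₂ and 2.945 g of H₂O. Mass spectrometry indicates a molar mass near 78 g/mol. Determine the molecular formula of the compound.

mol C = 4.796 g CO₂ ÷ 44.009 g/mol = 0.10898 mol
mol H = 2 × 2.945 g H₂O ÷ 18.015 g/mol = 0.32695 mol
mass O = 4.254 − (1.3089 + 0.32957) = 2.6155 g → mol O = 2.6155 ÷ 15.999 = 0.16348 mol
Divide by the smallest (0.10898 mol): C 1.000, H 3.000, O 1.500
Multiplying each by 2 gives whole numbers: C 2.00, H 6.00, O 3.00
Empirical formula: C2H6O3
Empirical-formula mass = 78.07 g/mol; 78 ÷ 78.07 ≈ 1, so the molecular formula is C2H6O3.

C2H6O3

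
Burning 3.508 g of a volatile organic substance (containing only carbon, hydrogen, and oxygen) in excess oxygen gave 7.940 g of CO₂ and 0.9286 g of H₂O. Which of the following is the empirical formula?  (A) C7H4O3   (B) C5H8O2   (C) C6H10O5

(A) C7H4O3

mol C = 7.940 g CO₂ ÷ 44.009 g/mol = 0.18042 mol
mol H = 2 × 0.9286 g H₂O ÷ 18.015 g/mol = 0.10309 mol
mass O = 3.508 − (2.1670 + 0.10392) = 1.2371 g → mol O = 1.2371 ÷ 15.999 = 0.077323 mol
Divide by the smallest (0.077323 mol): C 2.333, H 1.333, O 1.000
Multiplying each by 3 gives whole numbers: C 7.00, H 4.00, O 3.00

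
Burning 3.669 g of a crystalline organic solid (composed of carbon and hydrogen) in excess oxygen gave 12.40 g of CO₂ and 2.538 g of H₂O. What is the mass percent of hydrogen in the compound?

7.74%

mol C = 12.40 g CO₂ ÷ 44.009 g/mol = 0.28176 mol
mol H = 2 × 2.538 g H₂O ÷ 18.015 g/mol = 0.28177 mol
mass % H = 0.28402 g ÷ 3.669 g × 100%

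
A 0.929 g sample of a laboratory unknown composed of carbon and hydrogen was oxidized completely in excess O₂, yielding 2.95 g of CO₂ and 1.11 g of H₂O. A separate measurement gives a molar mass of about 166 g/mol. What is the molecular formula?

mol C = 2.95 g CO₂ ÷ 44.009 g/mol = 0.06703 mol
mol H = 2 × 1.11 g H₂O ÷ 18.015 g/mol = 0.1232 mol
Divide by the smallest (0.06703 mol): C 1.000, H 1.838
Multiplying each by 6 gives whole numbers: C 6.00, H 11.03
Empirical formula: C6H11
Empirical-formula mass = 83.15 g/mol; 166 ÷ 83.15 ≈ 2, so the molecular formula is C12H22.

C12H22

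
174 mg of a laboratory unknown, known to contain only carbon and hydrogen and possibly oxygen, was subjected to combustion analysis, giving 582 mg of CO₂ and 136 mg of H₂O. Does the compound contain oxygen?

no

mol C = 0.582 g CO₂ ÷ 44.009 g/mol = 0.01322 mol
mol H = 2 × 0.136 g H₂O ÷ 18.015 g/mol = 0.01510 mol
C and H together account for 0.1741 g — essentially the entire 0.174 g sample — so the compound contains no oxygen.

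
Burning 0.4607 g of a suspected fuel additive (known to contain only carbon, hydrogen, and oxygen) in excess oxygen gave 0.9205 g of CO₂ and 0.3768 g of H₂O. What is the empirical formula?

mol C = 0.9205 g CO₂ ÷ 44.009 g/mol = 0.020916 mol
mol H = 2 × 0.3768 g H₂O ÷ 18.015 g/mol = 0.041832 mol
mass O = 0.4607 − (0.25122 + 0.042166) = 0.16731 g → mol O = 0.16731 ÷ 15.999 = 0.010457 mol
Divide by the smallest (0.010457 mol): C 2.000, H 4.000, O 1.000

C2H4O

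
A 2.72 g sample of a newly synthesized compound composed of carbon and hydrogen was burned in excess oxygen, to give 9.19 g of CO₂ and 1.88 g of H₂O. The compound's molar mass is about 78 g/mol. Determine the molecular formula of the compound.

C6H6

mol C = 9.19 g CO₂ ÷ 44.009 g/mol = 0.2088 mol
mol H = 2 × 1.88 g H₂O ÷ 18.015 g/mol = 0.2087 mol
Divide by the smallest (0.2087 mol): C 1.001, H 1.000
Empirical formula: CH
Empirical-formula mass = 13.02 g/mol; 78 ÷ 13.02 ≈ 6, so the molecular formula is C6H6.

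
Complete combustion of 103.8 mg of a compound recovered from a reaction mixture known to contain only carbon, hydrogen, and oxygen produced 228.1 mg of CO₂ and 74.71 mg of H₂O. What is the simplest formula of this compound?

C5H8O2

mol C = 0.2281 g CO₂ ÷ 44.009 g/mol = 0.0051830 mol
mol H = 2 × 0.07471 g H₂O ÷ 18.015 g/mol = 0.0082942 mol
mass O = 0.1038 − (0.062253 + 0.0083606) = 0.033186 g → mol O = 0.033186 ÷ 15.999 = 0.0020743 mol
Divide by the smallest (0.0020743 mol): C 2.499, H 3.999, O 1.000
Multiplying each by 2 gives whole numbers: C 5.00, H 8.00, O 2.00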